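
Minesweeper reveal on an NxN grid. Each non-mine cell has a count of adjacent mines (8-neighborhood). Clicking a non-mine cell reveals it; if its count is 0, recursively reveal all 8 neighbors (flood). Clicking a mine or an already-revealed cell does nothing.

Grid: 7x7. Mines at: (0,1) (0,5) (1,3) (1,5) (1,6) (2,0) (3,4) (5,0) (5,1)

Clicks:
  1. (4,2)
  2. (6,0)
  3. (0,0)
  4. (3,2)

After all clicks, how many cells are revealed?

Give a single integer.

Click 1 (4,2) count=1: revealed 1 new [(4,2)] -> total=1
Click 2 (6,0) count=2: revealed 1 new [(6,0)] -> total=2
Click 3 (0,0) count=1: revealed 1 new [(0,0)] -> total=3
Click 4 (3,2) count=0: revealed 8 new [(2,1) (2,2) (2,3) (3,1) (3,2) (3,3) (4,1) (4,3)] -> total=11

Answer: 11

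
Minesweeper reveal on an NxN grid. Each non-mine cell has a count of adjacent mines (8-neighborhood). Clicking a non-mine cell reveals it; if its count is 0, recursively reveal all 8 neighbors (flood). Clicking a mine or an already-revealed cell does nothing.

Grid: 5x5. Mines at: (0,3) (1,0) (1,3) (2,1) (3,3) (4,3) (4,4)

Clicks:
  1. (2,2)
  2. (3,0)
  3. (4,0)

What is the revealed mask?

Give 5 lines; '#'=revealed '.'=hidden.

Click 1 (2,2) count=3: revealed 1 new [(2,2)] -> total=1
Click 2 (3,0) count=1: revealed 1 new [(3,0)] -> total=2
Click 3 (4,0) count=0: revealed 5 new [(3,1) (3,2) (4,0) (4,1) (4,2)] -> total=7

Answer: .....
.....
..#..
###..
###..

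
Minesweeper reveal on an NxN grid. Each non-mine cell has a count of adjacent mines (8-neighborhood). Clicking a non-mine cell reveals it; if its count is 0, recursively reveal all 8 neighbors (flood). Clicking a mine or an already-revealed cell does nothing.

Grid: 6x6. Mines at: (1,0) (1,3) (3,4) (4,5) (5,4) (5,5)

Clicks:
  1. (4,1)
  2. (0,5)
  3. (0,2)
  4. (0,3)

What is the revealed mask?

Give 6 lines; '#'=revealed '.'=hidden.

Click 1 (4,1) count=0: revealed 16 new [(2,0) (2,1) (2,2) (2,3) (3,0) (3,1) (3,2) (3,3) (4,0) (4,1) (4,2) (4,3) (5,0) (5,1) (5,2) (5,3)] -> total=16
Click 2 (0,5) count=0: revealed 6 new [(0,4) (0,5) (1,4) (1,5) (2,4) (2,5)] -> total=22
Click 3 (0,2) count=1: revealed 1 new [(0,2)] -> total=23
Click 4 (0,3) count=1: revealed 1 new [(0,3)] -> total=24

Answer: ..####
....##
######
####..
####..
####..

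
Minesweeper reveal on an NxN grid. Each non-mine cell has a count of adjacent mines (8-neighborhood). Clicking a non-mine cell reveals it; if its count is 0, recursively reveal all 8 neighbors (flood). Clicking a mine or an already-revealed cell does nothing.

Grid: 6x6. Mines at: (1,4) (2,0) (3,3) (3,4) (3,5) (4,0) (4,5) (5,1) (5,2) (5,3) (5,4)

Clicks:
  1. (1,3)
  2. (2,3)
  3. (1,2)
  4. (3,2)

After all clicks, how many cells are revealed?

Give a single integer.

Click 1 (1,3) count=1: revealed 1 new [(1,3)] -> total=1
Click 2 (2,3) count=3: revealed 1 new [(2,3)] -> total=2
Click 3 (1,2) count=0: revealed 9 new [(0,0) (0,1) (0,2) (0,3) (1,0) (1,1) (1,2) (2,1) (2,2)] -> total=11
Click 4 (3,2) count=1: revealed 1 new [(3,2)] -> total=12

Answer: 12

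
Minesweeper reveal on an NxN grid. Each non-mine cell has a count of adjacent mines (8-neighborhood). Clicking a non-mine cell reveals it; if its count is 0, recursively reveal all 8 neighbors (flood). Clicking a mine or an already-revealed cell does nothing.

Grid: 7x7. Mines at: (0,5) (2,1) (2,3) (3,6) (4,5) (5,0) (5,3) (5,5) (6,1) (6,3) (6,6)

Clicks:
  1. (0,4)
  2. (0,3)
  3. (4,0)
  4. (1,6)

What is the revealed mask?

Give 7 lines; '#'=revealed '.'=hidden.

Answer: #####..
#####.#
.......
.......
#......
.......
.......

Derivation:
Click 1 (0,4) count=1: revealed 1 new [(0,4)] -> total=1
Click 2 (0,3) count=0: revealed 9 new [(0,0) (0,1) (0,2) (0,3) (1,0) (1,1) (1,2) (1,3) (1,4)] -> total=10
Click 3 (4,0) count=1: revealed 1 new [(4,0)] -> total=11
Click 4 (1,6) count=1: revealed 1 new [(1,6)] -> total=12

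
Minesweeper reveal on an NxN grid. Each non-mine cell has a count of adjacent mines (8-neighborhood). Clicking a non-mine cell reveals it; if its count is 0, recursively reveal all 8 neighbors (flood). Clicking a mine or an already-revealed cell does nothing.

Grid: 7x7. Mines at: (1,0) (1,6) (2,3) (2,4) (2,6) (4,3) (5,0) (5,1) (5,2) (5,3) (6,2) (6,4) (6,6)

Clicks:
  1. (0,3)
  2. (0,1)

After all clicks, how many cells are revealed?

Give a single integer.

Answer: 10

Derivation:
Click 1 (0,3) count=0: revealed 10 new [(0,1) (0,2) (0,3) (0,4) (0,5) (1,1) (1,2) (1,3) (1,4) (1,5)] -> total=10
Click 2 (0,1) count=1: revealed 0 new [(none)] -> total=10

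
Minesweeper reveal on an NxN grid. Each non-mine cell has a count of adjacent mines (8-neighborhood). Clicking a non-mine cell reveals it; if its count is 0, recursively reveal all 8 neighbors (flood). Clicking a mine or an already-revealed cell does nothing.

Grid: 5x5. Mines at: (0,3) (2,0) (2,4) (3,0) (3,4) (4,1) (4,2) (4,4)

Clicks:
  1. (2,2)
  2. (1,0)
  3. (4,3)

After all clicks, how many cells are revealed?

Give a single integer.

Answer: 11

Derivation:
Click 1 (2,2) count=0: revealed 9 new [(1,1) (1,2) (1,3) (2,1) (2,2) (2,3) (3,1) (3,2) (3,3)] -> total=9
Click 2 (1,0) count=1: revealed 1 new [(1,0)] -> total=10
Click 3 (4,3) count=3: revealed 1 new [(4,3)] -> total=11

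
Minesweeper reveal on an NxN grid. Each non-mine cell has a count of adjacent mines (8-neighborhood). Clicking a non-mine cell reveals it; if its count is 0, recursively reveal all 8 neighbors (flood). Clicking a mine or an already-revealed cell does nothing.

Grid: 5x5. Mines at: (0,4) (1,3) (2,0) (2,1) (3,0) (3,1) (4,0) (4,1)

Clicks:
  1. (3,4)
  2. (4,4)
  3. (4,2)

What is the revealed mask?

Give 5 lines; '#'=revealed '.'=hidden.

Answer: .....
.....
..###
..###
..###

Derivation:
Click 1 (3,4) count=0: revealed 9 new [(2,2) (2,3) (2,4) (3,2) (3,3) (3,4) (4,2) (4,3) (4,4)] -> total=9
Click 2 (4,4) count=0: revealed 0 new [(none)] -> total=9
Click 3 (4,2) count=2: revealed 0 new [(none)] -> total=9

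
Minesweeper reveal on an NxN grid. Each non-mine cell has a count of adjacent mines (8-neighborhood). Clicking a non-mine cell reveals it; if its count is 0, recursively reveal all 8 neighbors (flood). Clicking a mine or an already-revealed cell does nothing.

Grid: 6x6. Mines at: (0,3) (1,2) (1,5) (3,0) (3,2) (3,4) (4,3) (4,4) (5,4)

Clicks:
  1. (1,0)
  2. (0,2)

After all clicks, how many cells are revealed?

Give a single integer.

Answer: 7

Derivation:
Click 1 (1,0) count=0: revealed 6 new [(0,0) (0,1) (1,0) (1,1) (2,0) (2,1)] -> total=6
Click 2 (0,2) count=2: revealed 1 new [(0,2)] -> total=7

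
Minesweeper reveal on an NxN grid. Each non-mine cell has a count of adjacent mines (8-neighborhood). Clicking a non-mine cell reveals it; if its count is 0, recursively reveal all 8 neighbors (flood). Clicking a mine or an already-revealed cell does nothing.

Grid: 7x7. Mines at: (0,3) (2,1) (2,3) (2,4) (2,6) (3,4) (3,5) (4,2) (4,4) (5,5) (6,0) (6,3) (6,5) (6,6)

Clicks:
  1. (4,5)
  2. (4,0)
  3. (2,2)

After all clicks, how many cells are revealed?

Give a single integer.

Click 1 (4,5) count=4: revealed 1 new [(4,5)] -> total=1
Click 2 (4,0) count=0: revealed 6 new [(3,0) (3,1) (4,0) (4,1) (5,0) (5,1)] -> total=7
Click 3 (2,2) count=2: revealed 1 new [(2,2)] -> total=8

Answer: 8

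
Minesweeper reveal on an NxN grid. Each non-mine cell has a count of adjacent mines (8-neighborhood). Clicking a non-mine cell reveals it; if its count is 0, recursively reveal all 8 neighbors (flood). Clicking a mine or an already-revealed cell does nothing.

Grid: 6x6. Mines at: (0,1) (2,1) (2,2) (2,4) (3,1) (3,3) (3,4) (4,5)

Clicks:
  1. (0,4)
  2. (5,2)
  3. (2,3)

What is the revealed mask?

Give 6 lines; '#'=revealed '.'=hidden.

Click 1 (0,4) count=0: revealed 8 new [(0,2) (0,3) (0,4) (0,5) (1,2) (1,3) (1,4) (1,5)] -> total=8
Click 2 (5,2) count=0: revealed 10 new [(4,0) (4,1) (4,2) (4,3) (4,4) (5,0) (5,1) (5,2) (5,3) (5,4)] -> total=18
Click 3 (2,3) count=4: revealed 1 new [(2,3)] -> total=19

Answer: ..####
..####
...#..
......
#####.
#####.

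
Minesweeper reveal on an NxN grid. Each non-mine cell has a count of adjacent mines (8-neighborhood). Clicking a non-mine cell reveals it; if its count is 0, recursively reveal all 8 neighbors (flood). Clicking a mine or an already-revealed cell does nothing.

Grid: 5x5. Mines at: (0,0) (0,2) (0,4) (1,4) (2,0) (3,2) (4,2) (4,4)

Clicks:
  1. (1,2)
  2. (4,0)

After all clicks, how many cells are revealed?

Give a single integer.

Answer: 5

Derivation:
Click 1 (1,2) count=1: revealed 1 new [(1,2)] -> total=1
Click 2 (4,0) count=0: revealed 4 new [(3,0) (3,1) (4,0) (4,1)] -> total=5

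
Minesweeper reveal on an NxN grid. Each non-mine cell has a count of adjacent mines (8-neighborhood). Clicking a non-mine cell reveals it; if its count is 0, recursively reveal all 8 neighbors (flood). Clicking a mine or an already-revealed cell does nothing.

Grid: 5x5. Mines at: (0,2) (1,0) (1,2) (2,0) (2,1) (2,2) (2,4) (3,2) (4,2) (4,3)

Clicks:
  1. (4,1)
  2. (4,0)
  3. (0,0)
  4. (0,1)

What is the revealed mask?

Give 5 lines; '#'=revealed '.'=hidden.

Click 1 (4,1) count=2: revealed 1 new [(4,1)] -> total=1
Click 2 (4,0) count=0: revealed 3 new [(3,0) (3,1) (4,0)] -> total=4
Click 3 (0,0) count=1: revealed 1 new [(0,0)] -> total=5
Click 4 (0,1) count=3: revealed 1 new [(0,1)] -> total=6

Answer: ##...
.....
.....
##...
##...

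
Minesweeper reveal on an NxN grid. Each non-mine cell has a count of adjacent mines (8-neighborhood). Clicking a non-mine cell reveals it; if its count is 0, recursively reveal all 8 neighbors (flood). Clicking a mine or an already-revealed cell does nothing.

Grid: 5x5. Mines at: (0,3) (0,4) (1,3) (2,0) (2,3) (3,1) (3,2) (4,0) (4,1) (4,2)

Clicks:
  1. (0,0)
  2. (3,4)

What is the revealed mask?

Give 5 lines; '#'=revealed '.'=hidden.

Answer: ###..
###..
.....
....#
.....

Derivation:
Click 1 (0,0) count=0: revealed 6 new [(0,0) (0,1) (0,2) (1,0) (1,1) (1,2)] -> total=6
Click 2 (3,4) count=1: revealed 1 new [(3,4)] -> total=7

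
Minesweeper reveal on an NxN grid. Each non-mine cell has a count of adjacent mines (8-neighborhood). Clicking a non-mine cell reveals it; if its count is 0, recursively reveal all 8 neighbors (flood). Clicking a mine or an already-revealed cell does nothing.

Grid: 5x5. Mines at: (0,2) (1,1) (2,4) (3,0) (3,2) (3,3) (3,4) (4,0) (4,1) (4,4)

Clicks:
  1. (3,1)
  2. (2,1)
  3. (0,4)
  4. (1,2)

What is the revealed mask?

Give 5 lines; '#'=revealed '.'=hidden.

Answer: ...##
..###
.#...
.#...
.....

Derivation:
Click 1 (3,1) count=4: revealed 1 new [(3,1)] -> total=1
Click 2 (2,1) count=3: revealed 1 new [(2,1)] -> total=2
Click 3 (0,4) count=0: revealed 4 new [(0,3) (0,4) (1,3) (1,4)] -> total=6
Click 4 (1,2) count=2: revealed 1 new [(1,2)] -> total=7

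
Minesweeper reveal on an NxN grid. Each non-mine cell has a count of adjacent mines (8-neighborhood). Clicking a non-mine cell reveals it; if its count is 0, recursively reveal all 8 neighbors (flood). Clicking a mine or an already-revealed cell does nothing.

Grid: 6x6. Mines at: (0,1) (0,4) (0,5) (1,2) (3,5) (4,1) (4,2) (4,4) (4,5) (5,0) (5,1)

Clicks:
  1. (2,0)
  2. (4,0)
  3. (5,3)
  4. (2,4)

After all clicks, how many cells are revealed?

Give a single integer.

Answer: 9

Derivation:
Click 1 (2,0) count=0: revealed 6 new [(1,0) (1,1) (2,0) (2,1) (3,0) (3,1)] -> total=6
Click 2 (4,0) count=3: revealed 1 new [(4,0)] -> total=7
Click 3 (5,3) count=2: revealed 1 new [(5,3)] -> total=8
Click 4 (2,4) count=1: revealed 1 new [(2,4)] -> total=9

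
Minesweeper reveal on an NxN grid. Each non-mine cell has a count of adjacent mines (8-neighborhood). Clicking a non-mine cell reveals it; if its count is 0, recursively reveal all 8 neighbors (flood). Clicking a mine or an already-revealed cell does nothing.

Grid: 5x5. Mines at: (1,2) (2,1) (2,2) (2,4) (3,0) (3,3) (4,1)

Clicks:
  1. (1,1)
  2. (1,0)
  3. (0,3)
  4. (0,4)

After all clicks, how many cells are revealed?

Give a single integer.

Answer: 6

Derivation:
Click 1 (1,1) count=3: revealed 1 new [(1,1)] -> total=1
Click 2 (1,0) count=1: revealed 1 new [(1,0)] -> total=2
Click 3 (0,3) count=1: revealed 1 new [(0,3)] -> total=3
Click 4 (0,4) count=0: revealed 3 new [(0,4) (1,3) (1,4)] -> total=6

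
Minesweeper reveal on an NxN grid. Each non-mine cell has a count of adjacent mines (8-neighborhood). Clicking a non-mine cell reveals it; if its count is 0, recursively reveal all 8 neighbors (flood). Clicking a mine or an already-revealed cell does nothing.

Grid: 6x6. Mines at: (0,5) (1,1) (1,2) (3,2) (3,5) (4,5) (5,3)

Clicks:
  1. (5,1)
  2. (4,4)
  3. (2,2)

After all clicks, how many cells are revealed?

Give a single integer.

Answer: 12

Derivation:
Click 1 (5,1) count=0: revealed 10 new [(2,0) (2,1) (3,0) (3,1) (4,0) (4,1) (4,2) (5,0) (5,1) (5,2)] -> total=10
Click 2 (4,4) count=3: revealed 1 new [(4,4)] -> total=11
Click 3 (2,2) count=3: revealed 1 new [(2,2)] -> total=12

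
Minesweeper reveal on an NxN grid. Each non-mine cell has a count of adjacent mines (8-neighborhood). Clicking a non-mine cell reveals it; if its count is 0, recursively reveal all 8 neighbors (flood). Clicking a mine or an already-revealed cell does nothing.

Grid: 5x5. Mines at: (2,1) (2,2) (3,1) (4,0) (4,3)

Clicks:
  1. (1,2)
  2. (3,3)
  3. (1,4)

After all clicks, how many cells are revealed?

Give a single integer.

Click 1 (1,2) count=2: revealed 1 new [(1,2)] -> total=1
Click 2 (3,3) count=2: revealed 1 new [(3,3)] -> total=2
Click 3 (1,4) count=0: revealed 12 new [(0,0) (0,1) (0,2) (0,3) (0,4) (1,0) (1,1) (1,3) (1,4) (2,3) (2,4) (3,4)] -> total=14

Answer: 14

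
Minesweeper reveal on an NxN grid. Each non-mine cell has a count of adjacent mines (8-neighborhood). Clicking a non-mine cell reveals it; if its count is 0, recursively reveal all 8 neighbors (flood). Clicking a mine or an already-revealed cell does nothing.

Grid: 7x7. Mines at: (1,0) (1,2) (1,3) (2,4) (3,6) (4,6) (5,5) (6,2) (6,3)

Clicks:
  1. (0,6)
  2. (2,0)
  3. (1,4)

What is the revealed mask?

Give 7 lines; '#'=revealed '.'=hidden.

Answer: ....###
....###
#....##
.......
.......
.......
.......

Derivation:
Click 1 (0,6) count=0: revealed 8 new [(0,4) (0,5) (0,6) (1,4) (1,5) (1,6) (2,5) (2,6)] -> total=8
Click 2 (2,0) count=1: revealed 1 new [(2,0)] -> total=9
Click 3 (1,4) count=2: revealed 0 new [(none)] -> total=9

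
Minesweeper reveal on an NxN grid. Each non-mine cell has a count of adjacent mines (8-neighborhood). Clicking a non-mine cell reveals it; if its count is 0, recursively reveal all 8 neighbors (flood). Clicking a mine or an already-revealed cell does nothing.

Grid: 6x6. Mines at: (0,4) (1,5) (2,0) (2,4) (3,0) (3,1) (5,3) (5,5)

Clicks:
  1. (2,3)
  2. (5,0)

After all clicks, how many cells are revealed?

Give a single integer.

Click 1 (2,3) count=1: revealed 1 new [(2,3)] -> total=1
Click 2 (5,0) count=0: revealed 6 new [(4,0) (4,1) (4,2) (5,0) (5,1) (5,2)] -> total=7

Answer: 7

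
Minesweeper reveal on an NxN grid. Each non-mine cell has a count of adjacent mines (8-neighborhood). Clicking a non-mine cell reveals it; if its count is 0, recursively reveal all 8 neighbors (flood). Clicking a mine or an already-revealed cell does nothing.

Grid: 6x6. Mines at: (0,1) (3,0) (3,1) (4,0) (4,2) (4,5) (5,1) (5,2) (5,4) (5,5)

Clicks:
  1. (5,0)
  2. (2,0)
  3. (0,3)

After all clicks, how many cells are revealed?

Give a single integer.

Click 1 (5,0) count=2: revealed 1 new [(5,0)] -> total=1
Click 2 (2,0) count=2: revealed 1 new [(2,0)] -> total=2
Click 3 (0,3) count=0: revealed 16 new [(0,2) (0,3) (0,4) (0,5) (1,2) (1,3) (1,4) (1,5) (2,2) (2,3) (2,4) (2,5) (3,2) (3,3) (3,4) (3,5)] -> total=18

Answer: 18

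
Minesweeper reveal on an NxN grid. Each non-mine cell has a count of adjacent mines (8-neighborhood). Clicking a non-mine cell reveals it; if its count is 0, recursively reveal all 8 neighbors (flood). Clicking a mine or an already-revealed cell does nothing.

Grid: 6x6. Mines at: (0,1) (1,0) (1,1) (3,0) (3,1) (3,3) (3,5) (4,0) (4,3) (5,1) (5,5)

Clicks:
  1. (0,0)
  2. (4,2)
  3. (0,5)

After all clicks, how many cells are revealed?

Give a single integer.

Answer: 14

Derivation:
Click 1 (0,0) count=3: revealed 1 new [(0,0)] -> total=1
Click 2 (4,2) count=4: revealed 1 new [(4,2)] -> total=2
Click 3 (0,5) count=0: revealed 12 new [(0,2) (0,3) (0,4) (0,5) (1,2) (1,3) (1,4) (1,5) (2,2) (2,3) (2,4) (2,5)] -> total=14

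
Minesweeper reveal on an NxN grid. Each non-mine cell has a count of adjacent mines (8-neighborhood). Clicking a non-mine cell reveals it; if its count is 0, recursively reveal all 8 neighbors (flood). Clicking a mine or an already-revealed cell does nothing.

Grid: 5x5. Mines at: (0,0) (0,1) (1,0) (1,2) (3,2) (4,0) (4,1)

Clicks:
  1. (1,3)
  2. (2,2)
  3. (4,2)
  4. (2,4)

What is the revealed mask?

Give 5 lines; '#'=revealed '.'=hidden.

Click 1 (1,3) count=1: revealed 1 new [(1,3)] -> total=1
Click 2 (2,2) count=2: revealed 1 new [(2,2)] -> total=2
Click 3 (4,2) count=2: revealed 1 new [(4,2)] -> total=3
Click 4 (2,4) count=0: revealed 9 new [(0,3) (0,4) (1,4) (2,3) (2,4) (3,3) (3,4) (4,3) (4,4)] -> total=12

Answer: ...##
...##
..###
...##
..###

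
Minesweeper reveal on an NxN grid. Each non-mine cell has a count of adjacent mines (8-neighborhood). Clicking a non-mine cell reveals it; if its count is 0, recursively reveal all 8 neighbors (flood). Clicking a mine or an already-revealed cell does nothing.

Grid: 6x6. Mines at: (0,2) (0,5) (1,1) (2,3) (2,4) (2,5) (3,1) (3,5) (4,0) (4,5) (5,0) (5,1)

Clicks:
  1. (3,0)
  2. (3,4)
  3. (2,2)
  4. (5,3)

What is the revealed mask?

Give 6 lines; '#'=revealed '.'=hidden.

Click 1 (3,0) count=2: revealed 1 new [(3,0)] -> total=1
Click 2 (3,4) count=5: revealed 1 new [(3,4)] -> total=2
Click 3 (2,2) count=3: revealed 1 new [(2,2)] -> total=3
Click 4 (5,3) count=0: revealed 8 new [(3,2) (3,3) (4,2) (4,3) (4,4) (5,2) (5,3) (5,4)] -> total=11

Answer: ......
......
..#...
#.###.
..###.
..###.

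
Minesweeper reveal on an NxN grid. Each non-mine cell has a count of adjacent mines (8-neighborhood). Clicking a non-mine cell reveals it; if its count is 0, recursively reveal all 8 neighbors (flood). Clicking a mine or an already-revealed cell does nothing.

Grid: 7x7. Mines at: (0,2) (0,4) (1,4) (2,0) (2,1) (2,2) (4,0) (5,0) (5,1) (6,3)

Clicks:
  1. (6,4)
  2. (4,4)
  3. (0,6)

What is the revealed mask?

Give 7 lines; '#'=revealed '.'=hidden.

Click 1 (6,4) count=1: revealed 1 new [(6,4)] -> total=1
Click 2 (4,4) count=0: revealed 25 new [(0,5) (0,6) (1,5) (1,6) (2,3) (2,4) (2,5) (2,6) (3,2) (3,3) (3,4) (3,5) (3,6) (4,2) (4,3) (4,4) (4,5) (4,6) (5,2) (5,3) (5,4) (5,5) (5,6) (6,5) (6,6)] -> total=26
Click 3 (0,6) count=0: revealed 0 new [(none)] -> total=26

Answer: .....##
.....##
...####
..#####
..#####
..#####
....###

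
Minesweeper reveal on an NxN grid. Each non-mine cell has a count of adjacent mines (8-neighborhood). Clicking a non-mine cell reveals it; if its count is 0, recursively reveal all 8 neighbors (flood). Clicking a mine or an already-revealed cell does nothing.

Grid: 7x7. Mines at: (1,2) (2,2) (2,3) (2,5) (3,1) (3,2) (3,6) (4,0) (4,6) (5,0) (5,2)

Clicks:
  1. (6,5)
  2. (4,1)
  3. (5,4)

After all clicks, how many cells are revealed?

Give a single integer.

Answer: 15

Derivation:
Click 1 (6,5) count=0: revealed 14 new [(3,3) (3,4) (3,5) (4,3) (4,4) (4,5) (5,3) (5,4) (5,5) (5,6) (6,3) (6,4) (6,5) (6,6)] -> total=14
Click 2 (4,1) count=5: revealed 1 new [(4,1)] -> total=15
Click 3 (5,4) count=0: revealed 0 new [(none)] -> total=15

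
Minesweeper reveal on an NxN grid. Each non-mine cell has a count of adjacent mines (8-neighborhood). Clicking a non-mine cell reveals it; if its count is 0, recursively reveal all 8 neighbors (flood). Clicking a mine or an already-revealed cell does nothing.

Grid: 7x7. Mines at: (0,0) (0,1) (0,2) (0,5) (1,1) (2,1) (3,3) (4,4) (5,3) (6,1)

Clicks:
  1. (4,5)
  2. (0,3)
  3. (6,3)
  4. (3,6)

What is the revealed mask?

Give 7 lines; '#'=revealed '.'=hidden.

Click 1 (4,5) count=1: revealed 1 new [(4,5)] -> total=1
Click 2 (0,3) count=1: revealed 1 new [(0,3)] -> total=2
Click 3 (6,3) count=1: revealed 1 new [(6,3)] -> total=3
Click 4 (3,6) count=0: revealed 16 new [(1,4) (1,5) (1,6) (2,4) (2,5) (2,6) (3,4) (3,5) (3,6) (4,6) (5,4) (5,5) (5,6) (6,4) (6,5) (6,6)] -> total=19

Answer: ...#...
....###
....###
....###
.....##
....###
...####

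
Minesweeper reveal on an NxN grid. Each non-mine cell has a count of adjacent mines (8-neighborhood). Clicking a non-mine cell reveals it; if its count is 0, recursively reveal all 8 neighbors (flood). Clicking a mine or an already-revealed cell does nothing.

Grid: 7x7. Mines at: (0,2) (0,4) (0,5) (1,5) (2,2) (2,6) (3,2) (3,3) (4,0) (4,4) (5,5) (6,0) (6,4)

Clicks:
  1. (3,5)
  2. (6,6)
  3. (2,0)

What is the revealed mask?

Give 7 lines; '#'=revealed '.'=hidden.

Click 1 (3,5) count=2: revealed 1 new [(3,5)] -> total=1
Click 2 (6,6) count=1: revealed 1 new [(6,6)] -> total=2
Click 3 (2,0) count=0: revealed 8 new [(0,0) (0,1) (1,0) (1,1) (2,0) (2,1) (3,0) (3,1)] -> total=10

Answer: ##.....
##.....
##.....
##...#.
.......
.......
......#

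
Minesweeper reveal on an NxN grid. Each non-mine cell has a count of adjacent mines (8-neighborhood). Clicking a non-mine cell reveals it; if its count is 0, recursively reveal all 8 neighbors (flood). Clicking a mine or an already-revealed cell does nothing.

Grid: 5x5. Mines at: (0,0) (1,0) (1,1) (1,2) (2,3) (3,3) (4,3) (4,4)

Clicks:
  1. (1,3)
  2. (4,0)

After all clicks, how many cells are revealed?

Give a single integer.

Answer: 10

Derivation:
Click 1 (1,3) count=2: revealed 1 new [(1,3)] -> total=1
Click 2 (4,0) count=0: revealed 9 new [(2,0) (2,1) (2,2) (3,0) (3,1) (3,2) (4,0) (4,1) (4,2)] -> total=10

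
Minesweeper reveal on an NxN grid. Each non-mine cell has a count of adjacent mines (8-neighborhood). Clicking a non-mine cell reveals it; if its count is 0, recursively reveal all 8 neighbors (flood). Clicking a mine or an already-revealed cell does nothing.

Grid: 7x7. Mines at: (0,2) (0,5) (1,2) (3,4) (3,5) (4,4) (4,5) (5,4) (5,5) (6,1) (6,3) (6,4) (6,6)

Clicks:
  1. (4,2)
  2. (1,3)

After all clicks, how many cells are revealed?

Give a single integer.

Click 1 (4,2) count=0: revealed 20 new [(0,0) (0,1) (1,0) (1,1) (2,0) (2,1) (2,2) (2,3) (3,0) (3,1) (3,2) (3,3) (4,0) (4,1) (4,2) (4,3) (5,0) (5,1) (5,2) (5,3)] -> total=20
Click 2 (1,3) count=2: revealed 1 new [(1,3)] -> total=21

Answer: 21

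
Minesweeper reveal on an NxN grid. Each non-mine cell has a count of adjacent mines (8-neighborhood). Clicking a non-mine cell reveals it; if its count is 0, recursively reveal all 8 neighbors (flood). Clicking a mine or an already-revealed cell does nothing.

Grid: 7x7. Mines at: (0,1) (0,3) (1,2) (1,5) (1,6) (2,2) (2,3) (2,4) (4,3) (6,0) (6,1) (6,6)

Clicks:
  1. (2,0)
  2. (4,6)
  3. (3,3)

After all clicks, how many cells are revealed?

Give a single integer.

Answer: 25

Derivation:
Click 1 (2,0) count=0: revealed 13 new [(1,0) (1,1) (2,0) (2,1) (3,0) (3,1) (3,2) (4,0) (4,1) (4,2) (5,0) (5,1) (5,2)] -> total=13
Click 2 (4,6) count=0: revealed 11 new [(2,5) (2,6) (3,4) (3,5) (3,6) (4,4) (4,5) (4,6) (5,4) (5,5) (5,6)] -> total=24
Click 3 (3,3) count=4: revealed 1 new [(3,3)] -> total=25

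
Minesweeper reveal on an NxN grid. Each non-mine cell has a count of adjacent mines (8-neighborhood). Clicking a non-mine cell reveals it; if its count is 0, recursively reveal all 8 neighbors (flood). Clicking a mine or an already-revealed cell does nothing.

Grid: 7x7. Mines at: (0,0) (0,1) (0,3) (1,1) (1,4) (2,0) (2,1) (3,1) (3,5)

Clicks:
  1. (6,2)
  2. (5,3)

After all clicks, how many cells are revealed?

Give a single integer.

Answer: 27

Derivation:
Click 1 (6,2) count=0: revealed 27 new [(2,2) (2,3) (2,4) (3,2) (3,3) (3,4) (4,0) (4,1) (4,2) (4,3) (4,4) (4,5) (4,6) (5,0) (5,1) (5,2) (5,3) (5,4) (5,5) (5,6) (6,0) (6,1) (6,2) (6,3) (6,4) (6,5) (6,6)] -> total=27
Click 2 (5,3) count=0: revealed 0 new [(none)] -> total=27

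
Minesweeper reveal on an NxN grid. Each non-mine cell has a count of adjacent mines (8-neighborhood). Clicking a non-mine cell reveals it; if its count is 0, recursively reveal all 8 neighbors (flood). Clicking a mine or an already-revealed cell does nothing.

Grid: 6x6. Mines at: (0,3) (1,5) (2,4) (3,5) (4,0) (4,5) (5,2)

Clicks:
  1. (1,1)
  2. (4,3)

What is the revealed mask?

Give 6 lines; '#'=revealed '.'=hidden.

Click 1 (1,1) count=0: revealed 18 new [(0,0) (0,1) (0,2) (1,0) (1,1) (1,2) (1,3) (2,0) (2,1) (2,2) (2,3) (3,0) (3,1) (3,2) (3,3) (4,1) (4,2) (4,3)] -> total=18
Click 2 (4,3) count=1: revealed 0 new [(none)] -> total=18

Answer: ###...
####..
####..
####..
.###..
......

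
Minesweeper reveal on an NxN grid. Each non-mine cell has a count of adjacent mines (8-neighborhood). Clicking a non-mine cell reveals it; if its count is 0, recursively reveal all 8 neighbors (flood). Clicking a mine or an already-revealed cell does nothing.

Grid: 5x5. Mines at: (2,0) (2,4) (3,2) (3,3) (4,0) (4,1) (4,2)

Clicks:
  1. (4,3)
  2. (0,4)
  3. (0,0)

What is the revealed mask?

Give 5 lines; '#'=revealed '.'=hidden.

Answer: #####
#####
.###.
.....
...#.

Derivation:
Click 1 (4,3) count=3: revealed 1 new [(4,3)] -> total=1
Click 2 (0,4) count=0: revealed 13 new [(0,0) (0,1) (0,2) (0,3) (0,4) (1,0) (1,1) (1,2) (1,3) (1,4) (2,1) (2,2) (2,3)] -> total=14
Click 3 (0,0) count=0: revealed 0 new [(none)] -> total=14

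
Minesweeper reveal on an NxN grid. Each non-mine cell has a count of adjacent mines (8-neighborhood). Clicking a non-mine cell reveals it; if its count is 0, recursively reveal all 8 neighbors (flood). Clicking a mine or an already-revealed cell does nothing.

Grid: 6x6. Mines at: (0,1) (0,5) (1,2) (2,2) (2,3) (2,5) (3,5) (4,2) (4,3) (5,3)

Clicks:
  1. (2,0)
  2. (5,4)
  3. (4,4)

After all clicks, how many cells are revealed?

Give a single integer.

Answer: 12

Derivation:
Click 1 (2,0) count=0: revealed 10 new [(1,0) (1,1) (2,0) (2,1) (3,0) (3,1) (4,0) (4,1) (5,0) (5,1)] -> total=10
Click 2 (5,4) count=2: revealed 1 new [(5,4)] -> total=11
Click 3 (4,4) count=3: revealed 1 new [(4,4)] -> total=12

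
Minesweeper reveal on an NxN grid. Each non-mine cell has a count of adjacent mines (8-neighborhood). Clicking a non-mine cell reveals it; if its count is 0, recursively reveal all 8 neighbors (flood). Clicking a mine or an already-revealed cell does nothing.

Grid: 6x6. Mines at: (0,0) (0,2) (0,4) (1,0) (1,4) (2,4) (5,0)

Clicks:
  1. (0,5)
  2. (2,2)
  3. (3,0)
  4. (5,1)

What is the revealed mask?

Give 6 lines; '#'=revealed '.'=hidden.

Click 1 (0,5) count=2: revealed 1 new [(0,5)] -> total=1
Click 2 (2,2) count=0: revealed 24 new [(1,1) (1,2) (1,3) (2,0) (2,1) (2,2) (2,3) (3,0) (3,1) (3,2) (3,3) (3,4) (3,5) (4,0) (4,1) (4,2) (4,3) (4,4) (4,5) (5,1) (5,2) (5,3) (5,4) (5,5)] -> total=25
Click 3 (3,0) count=0: revealed 0 new [(none)] -> total=25
Click 4 (5,1) count=1: revealed 0 new [(none)] -> total=25

Answer: .....#
.###..
####..
######
######
.#####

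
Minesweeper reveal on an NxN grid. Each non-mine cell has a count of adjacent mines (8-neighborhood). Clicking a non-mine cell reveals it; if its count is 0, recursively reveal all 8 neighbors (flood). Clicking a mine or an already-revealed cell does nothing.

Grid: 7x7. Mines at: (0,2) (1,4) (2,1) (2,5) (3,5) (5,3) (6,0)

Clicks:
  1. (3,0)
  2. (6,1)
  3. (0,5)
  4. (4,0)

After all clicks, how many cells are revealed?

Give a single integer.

Click 1 (3,0) count=1: revealed 1 new [(3,0)] -> total=1
Click 2 (6,1) count=1: revealed 1 new [(6,1)] -> total=2
Click 3 (0,5) count=1: revealed 1 new [(0,5)] -> total=3
Click 4 (4,0) count=0: revealed 8 new [(3,1) (3,2) (4,0) (4,1) (4,2) (5,0) (5,1) (5,2)] -> total=11

Answer: 11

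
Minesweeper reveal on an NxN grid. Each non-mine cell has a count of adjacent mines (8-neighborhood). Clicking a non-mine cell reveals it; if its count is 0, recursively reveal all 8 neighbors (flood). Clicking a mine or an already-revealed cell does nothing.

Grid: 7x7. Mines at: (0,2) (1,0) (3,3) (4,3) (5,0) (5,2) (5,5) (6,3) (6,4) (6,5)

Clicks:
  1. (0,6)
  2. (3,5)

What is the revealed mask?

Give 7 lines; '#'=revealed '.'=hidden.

Click 1 (0,6) count=0: revealed 18 new [(0,3) (0,4) (0,5) (0,6) (1,3) (1,4) (1,5) (1,6) (2,3) (2,4) (2,5) (2,6) (3,4) (3,5) (3,6) (4,4) (4,5) (4,6)] -> total=18
Click 2 (3,5) count=0: revealed 0 new [(none)] -> total=18

Answer: ...####
...####
...####
....###
....###
.......
.......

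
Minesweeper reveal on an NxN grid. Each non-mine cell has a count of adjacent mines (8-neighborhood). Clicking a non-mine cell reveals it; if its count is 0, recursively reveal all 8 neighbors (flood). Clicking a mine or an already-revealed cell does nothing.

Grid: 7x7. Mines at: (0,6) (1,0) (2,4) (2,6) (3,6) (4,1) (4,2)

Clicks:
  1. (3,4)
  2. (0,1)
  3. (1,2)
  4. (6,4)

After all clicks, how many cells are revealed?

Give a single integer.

Click 1 (3,4) count=1: revealed 1 new [(3,4)] -> total=1
Click 2 (0,1) count=1: revealed 1 new [(0,1)] -> total=2
Click 3 (1,2) count=0: revealed 15 new [(0,2) (0,3) (0,4) (0,5) (1,1) (1,2) (1,3) (1,4) (1,5) (2,1) (2,2) (2,3) (3,1) (3,2) (3,3)] -> total=17
Click 4 (6,4) count=0: revealed 19 new [(3,5) (4,3) (4,4) (4,5) (4,6) (5,0) (5,1) (5,2) (5,3) (5,4) (5,5) (5,6) (6,0) (6,1) (6,2) (6,3) (6,4) (6,5) (6,6)] -> total=36

Answer: 36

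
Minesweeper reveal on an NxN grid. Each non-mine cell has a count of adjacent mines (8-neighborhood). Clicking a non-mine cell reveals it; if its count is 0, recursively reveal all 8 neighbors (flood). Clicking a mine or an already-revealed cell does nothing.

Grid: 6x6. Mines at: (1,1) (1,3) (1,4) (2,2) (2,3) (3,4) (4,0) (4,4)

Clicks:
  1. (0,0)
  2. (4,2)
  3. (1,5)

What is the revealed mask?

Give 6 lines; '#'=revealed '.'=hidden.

Click 1 (0,0) count=1: revealed 1 new [(0,0)] -> total=1
Click 2 (4,2) count=0: revealed 9 new [(3,1) (3,2) (3,3) (4,1) (4,2) (4,3) (5,1) (5,2) (5,3)] -> total=10
Click 3 (1,5) count=1: revealed 1 new [(1,5)] -> total=11

Answer: #.....
.....#
......
.###..
.###..
.###..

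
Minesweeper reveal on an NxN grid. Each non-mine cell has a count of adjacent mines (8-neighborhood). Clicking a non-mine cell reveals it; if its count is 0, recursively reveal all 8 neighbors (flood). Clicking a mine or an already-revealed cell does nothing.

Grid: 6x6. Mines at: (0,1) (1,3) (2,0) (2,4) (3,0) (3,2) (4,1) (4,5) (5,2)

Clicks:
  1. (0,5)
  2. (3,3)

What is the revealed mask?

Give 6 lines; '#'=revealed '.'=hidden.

Answer: ....##
....##
......
...#..
......
......

Derivation:
Click 1 (0,5) count=0: revealed 4 new [(0,4) (0,5) (1,4) (1,5)] -> total=4
Click 2 (3,3) count=2: revealed 1 new [(3,3)] -> total=5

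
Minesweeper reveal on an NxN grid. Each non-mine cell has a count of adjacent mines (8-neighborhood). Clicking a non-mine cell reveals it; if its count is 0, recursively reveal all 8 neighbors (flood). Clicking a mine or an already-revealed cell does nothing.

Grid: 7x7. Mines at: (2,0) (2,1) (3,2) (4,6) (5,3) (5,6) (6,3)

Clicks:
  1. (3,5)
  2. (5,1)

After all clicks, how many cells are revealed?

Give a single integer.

Answer: 12

Derivation:
Click 1 (3,5) count=1: revealed 1 new [(3,5)] -> total=1
Click 2 (5,1) count=0: revealed 11 new [(3,0) (3,1) (4,0) (4,1) (4,2) (5,0) (5,1) (5,2) (6,0) (6,1) (6,2)] -> total=12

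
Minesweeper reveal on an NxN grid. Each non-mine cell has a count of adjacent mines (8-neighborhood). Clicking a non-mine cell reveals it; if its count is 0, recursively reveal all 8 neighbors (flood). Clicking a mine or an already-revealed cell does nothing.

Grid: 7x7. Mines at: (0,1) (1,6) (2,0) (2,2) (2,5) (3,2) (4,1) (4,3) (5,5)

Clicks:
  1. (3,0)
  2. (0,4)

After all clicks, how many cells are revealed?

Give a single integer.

Answer: 9

Derivation:
Click 1 (3,0) count=2: revealed 1 new [(3,0)] -> total=1
Click 2 (0,4) count=0: revealed 8 new [(0,2) (0,3) (0,4) (0,5) (1,2) (1,3) (1,4) (1,5)] -> total=9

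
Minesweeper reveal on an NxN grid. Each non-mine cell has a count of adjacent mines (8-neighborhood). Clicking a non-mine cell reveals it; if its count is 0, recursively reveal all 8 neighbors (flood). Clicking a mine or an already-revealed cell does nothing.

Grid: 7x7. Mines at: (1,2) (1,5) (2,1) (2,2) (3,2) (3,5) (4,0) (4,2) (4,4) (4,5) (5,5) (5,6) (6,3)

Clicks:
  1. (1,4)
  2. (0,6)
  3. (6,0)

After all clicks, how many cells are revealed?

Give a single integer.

Click 1 (1,4) count=1: revealed 1 new [(1,4)] -> total=1
Click 2 (0,6) count=1: revealed 1 new [(0,6)] -> total=2
Click 3 (6,0) count=0: revealed 6 new [(5,0) (5,1) (5,2) (6,0) (6,1) (6,2)] -> total=8

Answer: 8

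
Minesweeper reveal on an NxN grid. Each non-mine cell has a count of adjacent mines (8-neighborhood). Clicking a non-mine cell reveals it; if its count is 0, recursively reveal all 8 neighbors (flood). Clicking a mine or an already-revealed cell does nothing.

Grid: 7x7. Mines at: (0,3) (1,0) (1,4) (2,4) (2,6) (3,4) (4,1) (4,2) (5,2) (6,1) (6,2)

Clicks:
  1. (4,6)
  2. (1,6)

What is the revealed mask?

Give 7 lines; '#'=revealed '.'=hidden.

Click 1 (4,6) count=0: revealed 14 new [(3,5) (3,6) (4,3) (4,4) (4,5) (4,6) (5,3) (5,4) (5,5) (5,6) (6,3) (6,4) (6,5) (6,6)] -> total=14
Click 2 (1,6) count=1: revealed 1 new [(1,6)] -> total=15

Answer: .......
......#
.......
.....##
...####
...####
...####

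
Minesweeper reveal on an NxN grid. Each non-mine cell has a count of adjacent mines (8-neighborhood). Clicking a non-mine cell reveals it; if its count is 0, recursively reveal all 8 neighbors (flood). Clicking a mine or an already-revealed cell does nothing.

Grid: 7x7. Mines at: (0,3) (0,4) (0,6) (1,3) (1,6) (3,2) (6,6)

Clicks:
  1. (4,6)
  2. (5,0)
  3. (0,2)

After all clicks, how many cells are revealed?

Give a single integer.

Click 1 (4,6) count=0: revealed 39 new [(0,0) (0,1) (0,2) (1,0) (1,1) (1,2) (2,0) (2,1) (2,2) (2,3) (2,4) (2,5) (2,6) (3,0) (3,1) (3,3) (3,4) (3,5) (3,6) (4,0) (4,1) (4,2) (4,3) (4,4) (4,5) (4,6) (5,0) (5,1) (5,2) (5,3) (5,4) (5,5) (5,6) (6,0) (6,1) (6,2) (6,3) (6,4) (6,5)] -> total=39
Click 2 (5,0) count=0: revealed 0 new [(none)] -> total=39
Click 3 (0,2) count=2: revealed 0 new [(none)] -> total=39

Answer: 39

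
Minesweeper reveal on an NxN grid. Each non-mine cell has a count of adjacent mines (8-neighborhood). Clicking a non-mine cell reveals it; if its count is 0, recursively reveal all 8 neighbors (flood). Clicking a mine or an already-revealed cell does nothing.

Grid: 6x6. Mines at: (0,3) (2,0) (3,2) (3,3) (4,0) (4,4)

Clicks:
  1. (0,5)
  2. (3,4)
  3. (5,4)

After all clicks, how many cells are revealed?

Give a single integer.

Answer: 9

Derivation:
Click 1 (0,5) count=0: revealed 8 new [(0,4) (0,5) (1,4) (1,5) (2,4) (2,5) (3,4) (3,5)] -> total=8
Click 2 (3,4) count=2: revealed 0 new [(none)] -> total=8
Click 3 (5,4) count=1: revealed 1 new [(5,4)] -> total=9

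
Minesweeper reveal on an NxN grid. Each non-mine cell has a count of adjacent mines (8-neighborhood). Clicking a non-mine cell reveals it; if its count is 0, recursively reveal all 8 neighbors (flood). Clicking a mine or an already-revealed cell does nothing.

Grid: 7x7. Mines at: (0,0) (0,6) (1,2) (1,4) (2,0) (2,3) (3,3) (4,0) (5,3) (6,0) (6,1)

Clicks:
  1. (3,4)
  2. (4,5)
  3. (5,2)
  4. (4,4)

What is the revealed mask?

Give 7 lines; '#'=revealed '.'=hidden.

Click 1 (3,4) count=2: revealed 1 new [(3,4)] -> total=1
Click 2 (4,5) count=0: revealed 16 new [(1,5) (1,6) (2,4) (2,5) (2,6) (3,5) (3,6) (4,4) (4,5) (4,6) (5,4) (5,5) (5,6) (6,4) (6,5) (6,6)] -> total=17
Click 3 (5,2) count=2: revealed 1 new [(5,2)] -> total=18
Click 4 (4,4) count=2: revealed 0 new [(none)] -> total=18

Answer: .......
.....##
....###
....###
....###
..#.###
....###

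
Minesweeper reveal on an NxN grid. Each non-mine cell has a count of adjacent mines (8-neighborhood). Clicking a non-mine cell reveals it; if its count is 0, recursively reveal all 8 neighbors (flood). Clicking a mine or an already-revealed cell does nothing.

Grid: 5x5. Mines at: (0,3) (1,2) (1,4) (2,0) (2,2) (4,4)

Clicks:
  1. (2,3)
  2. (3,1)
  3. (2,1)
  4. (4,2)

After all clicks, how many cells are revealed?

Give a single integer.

Click 1 (2,3) count=3: revealed 1 new [(2,3)] -> total=1
Click 2 (3,1) count=2: revealed 1 new [(3,1)] -> total=2
Click 3 (2,1) count=3: revealed 1 new [(2,1)] -> total=3
Click 4 (4,2) count=0: revealed 7 new [(3,0) (3,2) (3,3) (4,0) (4,1) (4,2) (4,3)] -> total=10

Answer: 10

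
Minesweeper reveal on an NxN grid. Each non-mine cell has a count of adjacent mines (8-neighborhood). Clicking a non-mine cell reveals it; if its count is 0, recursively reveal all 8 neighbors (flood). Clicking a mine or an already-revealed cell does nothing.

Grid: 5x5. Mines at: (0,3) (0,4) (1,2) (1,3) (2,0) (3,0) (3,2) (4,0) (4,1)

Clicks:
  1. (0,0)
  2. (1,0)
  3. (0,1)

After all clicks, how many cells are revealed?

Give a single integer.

Answer: 4

Derivation:
Click 1 (0,0) count=0: revealed 4 new [(0,0) (0,1) (1,0) (1,1)] -> total=4
Click 2 (1,0) count=1: revealed 0 new [(none)] -> total=4
Click 3 (0,1) count=1: revealed 0 new [(none)] -> total=4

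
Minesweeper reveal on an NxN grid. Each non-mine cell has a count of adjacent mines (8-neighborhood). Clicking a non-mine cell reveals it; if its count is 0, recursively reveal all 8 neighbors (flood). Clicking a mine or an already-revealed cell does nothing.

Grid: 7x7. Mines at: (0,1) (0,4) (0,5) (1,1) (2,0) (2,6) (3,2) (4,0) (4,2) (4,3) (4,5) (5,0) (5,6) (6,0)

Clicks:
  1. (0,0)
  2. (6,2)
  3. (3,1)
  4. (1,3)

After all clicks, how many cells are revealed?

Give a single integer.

Answer: 13

Derivation:
Click 1 (0,0) count=2: revealed 1 new [(0,0)] -> total=1
Click 2 (6,2) count=0: revealed 10 new [(5,1) (5,2) (5,3) (5,4) (5,5) (6,1) (6,2) (6,3) (6,4) (6,5)] -> total=11
Click 3 (3,1) count=4: revealed 1 new [(3,1)] -> total=12
Click 4 (1,3) count=1: revealed 1 new [(1,3)] -> total=13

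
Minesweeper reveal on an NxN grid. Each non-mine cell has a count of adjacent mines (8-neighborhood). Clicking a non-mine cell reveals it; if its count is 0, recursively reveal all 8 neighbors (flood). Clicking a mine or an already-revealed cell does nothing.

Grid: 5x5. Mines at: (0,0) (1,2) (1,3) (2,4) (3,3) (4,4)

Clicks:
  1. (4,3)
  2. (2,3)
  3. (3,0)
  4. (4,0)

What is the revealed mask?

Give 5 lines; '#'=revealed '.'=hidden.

Answer: .....
##...
####.
###..
####.

Derivation:
Click 1 (4,3) count=2: revealed 1 new [(4,3)] -> total=1
Click 2 (2,3) count=4: revealed 1 new [(2,3)] -> total=2
Click 3 (3,0) count=0: revealed 11 new [(1,0) (1,1) (2,0) (2,1) (2,2) (3,0) (3,1) (3,2) (4,0) (4,1) (4,2)] -> total=13
Click 4 (4,0) count=0: revealed 0 new [(none)] -> total=13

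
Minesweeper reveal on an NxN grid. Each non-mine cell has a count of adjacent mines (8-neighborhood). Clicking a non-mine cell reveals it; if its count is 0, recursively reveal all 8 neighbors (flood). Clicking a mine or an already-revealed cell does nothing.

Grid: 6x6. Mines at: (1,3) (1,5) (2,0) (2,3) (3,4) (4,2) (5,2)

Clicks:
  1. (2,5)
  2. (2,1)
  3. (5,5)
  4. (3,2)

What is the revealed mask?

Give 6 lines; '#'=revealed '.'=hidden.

Click 1 (2,5) count=2: revealed 1 new [(2,5)] -> total=1
Click 2 (2,1) count=1: revealed 1 new [(2,1)] -> total=2
Click 3 (5,5) count=0: revealed 6 new [(4,3) (4,4) (4,5) (5,3) (5,4) (5,5)] -> total=8
Click 4 (3,2) count=2: revealed 1 new [(3,2)] -> total=9

Answer: ......
......
.#...#
..#...
...###
...###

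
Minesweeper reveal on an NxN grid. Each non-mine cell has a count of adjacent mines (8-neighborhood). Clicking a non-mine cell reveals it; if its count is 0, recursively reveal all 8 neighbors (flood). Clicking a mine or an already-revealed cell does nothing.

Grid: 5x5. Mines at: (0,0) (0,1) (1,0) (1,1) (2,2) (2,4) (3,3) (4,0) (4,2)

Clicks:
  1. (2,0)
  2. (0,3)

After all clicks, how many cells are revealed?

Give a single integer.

Answer: 7

Derivation:
Click 1 (2,0) count=2: revealed 1 new [(2,0)] -> total=1
Click 2 (0,3) count=0: revealed 6 new [(0,2) (0,3) (0,4) (1,2) (1,3) (1,4)] -> total=7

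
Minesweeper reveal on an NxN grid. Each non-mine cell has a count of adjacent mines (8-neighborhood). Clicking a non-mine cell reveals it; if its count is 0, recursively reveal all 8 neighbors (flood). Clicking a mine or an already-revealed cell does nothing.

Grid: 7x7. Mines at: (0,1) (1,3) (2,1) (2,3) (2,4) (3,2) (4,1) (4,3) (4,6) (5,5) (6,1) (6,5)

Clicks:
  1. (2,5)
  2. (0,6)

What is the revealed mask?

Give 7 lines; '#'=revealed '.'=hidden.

Click 1 (2,5) count=1: revealed 1 new [(2,5)] -> total=1
Click 2 (0,6) count=0: revealed 9 new [(0,4) (0,5) (0,6) (1,4) (1,5) (1,6) (2,6) (3,5) (3,6)] -> total=10

Answer: ....###
....###
.....##
.....##
.......
.......
.......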